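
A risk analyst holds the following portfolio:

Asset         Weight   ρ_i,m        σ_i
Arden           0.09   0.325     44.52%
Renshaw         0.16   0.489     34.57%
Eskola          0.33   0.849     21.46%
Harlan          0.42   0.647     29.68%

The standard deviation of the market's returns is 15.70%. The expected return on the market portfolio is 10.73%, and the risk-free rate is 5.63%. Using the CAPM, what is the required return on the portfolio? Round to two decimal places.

β_Arden = 0.325 × 44.52% / 15.70% = 0.9216
β_Renshaw = 0.489 × 34.57% / 15.70% = 1.0767
β_Eskola = 0.849 × 21.46% / 15.70% = 1.1605
β_Harlan = 0.647 × 29.68% / 15.70% = 1.2231
β_P = Σ w_i β_i = 0.09×0.9216 + 0.16×1.0767 + 0.33×1.1605 + 0.42×1.2231 = 1.1519
MRP = 10.73% − 5.63% = 5.10%
E(R_P) = R_f + β_P × MRP = 5.63% + 1.1519 × 5.10% = 11.50%

11.50%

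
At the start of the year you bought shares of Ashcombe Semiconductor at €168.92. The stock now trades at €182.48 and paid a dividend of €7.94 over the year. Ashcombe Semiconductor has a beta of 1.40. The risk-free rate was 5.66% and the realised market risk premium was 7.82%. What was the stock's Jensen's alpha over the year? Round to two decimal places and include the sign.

Realised HPR = (P1 + D1 − P0) / P0 = (182.48 + 7.94 − 168.92) / 168.92 = 21.50 / 168.92 = 12.7279%
CAPM required = R_f + β·MRP = 5.66% + 1.40 × 7.82% = 16.6080%
α = realised − required = 12.7279% − 16.6080% = -3.88%

-3.88%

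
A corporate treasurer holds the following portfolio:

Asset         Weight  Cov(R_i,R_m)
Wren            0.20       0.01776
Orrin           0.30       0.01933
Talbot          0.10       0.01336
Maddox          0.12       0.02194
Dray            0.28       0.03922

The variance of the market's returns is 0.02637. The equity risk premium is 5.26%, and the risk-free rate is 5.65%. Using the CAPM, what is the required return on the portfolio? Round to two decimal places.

10.50%

β_Wren = 0.01776 / 0.02637 = 0.6735
β_Orrin = 0.01933 / 0.02637 = 0.7330
β_Talbot = 0.01336 / 0.02637 = 0.5066
β_Maddox = 0.02194 / 0.02637 = 0.8320
β_Dray = 0.03922 / 0.02637 = 1.4873
β_P = Σ w_i β_i = 0.20×0.6735 + 0.30×0.7330 + 0.10×0.5066 + 0.12×0.8320 + 0.28×1.4873 = 0.9215
E(R_P) = R_f + β_P × MRP = 5.65% + 0.9215 × 5.26% = 10.50%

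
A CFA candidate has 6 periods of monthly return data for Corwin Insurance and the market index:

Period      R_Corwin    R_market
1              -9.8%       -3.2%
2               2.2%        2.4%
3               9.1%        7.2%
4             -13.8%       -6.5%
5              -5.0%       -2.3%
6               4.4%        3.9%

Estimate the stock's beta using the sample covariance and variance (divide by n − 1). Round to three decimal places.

Mean R_i = (-9.8 + 2.2 + 9.1 − 13.8 − 5.0 + 4.4) / 6 = -2.1500%
Mean R_m = (-3.2 + 2.4 + 7.2 − 6.5 − 2.3 + 3.9) / 6 = 0.2500%
Σ(R_i − R̄_i)(R_m − R̄_m) = 223.7450  ⇒  Cov = 223.7450 / 5 = 44.7490
Σ(R_m − R̄_m)² = 130.2150  ⇒  Var(R_m) = 130.2150 / 5 = 26.0430
β = Cov / Var(R_m) = 44.7490 / 26.0430 = 1.7183

1.718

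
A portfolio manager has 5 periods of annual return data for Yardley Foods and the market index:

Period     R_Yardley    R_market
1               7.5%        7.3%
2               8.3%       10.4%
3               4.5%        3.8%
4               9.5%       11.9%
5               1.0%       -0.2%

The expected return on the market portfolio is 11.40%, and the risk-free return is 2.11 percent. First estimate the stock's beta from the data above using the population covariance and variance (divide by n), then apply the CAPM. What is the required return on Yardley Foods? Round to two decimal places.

Mean R_i = (7.5 + 8.3 + 4.5 + 9.5 + 1.0) / 5 = 6.1600%
Mean R_m = (7.3 + 10.4 + 3.8 + 11.9 − 0.2) / 5 = 6.6400%
Σ(R_i − R̄_i)(R_m − R̄_m) = 66.5080  ⇒  Cov = 66.5080 / 5 = 13.3016
Σ(R_m − R̄_m)² = 97.0920  ⇒  Var(R_m) = 97.0920 / 5 = 19.4184
β = Cov / Var(R_m) = 13.3016 / 19.4184 = 0.6850
MRP = 11.40% − 2.11% = 9.29%
E(R) = R_f + β × MRP = 2.11% + 0.6850 × 9.29% = 8.47%

8.47%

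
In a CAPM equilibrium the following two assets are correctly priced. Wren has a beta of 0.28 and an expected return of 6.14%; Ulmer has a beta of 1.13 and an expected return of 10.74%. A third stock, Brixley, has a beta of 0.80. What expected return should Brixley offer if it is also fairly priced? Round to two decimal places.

8.95%

MRP (SML slope) = (10.74% − 6.14%) / (1.13 − 0.28) = 4.60% / 0.85 = 5.4118%
R_f (intercept) = 6.14% − 0.28 × 5.4118% = 4.6247%
E(R_Brixley) = R_f + β × MRP = 4.6247% + 0.80 × 5.4118% = 8.95%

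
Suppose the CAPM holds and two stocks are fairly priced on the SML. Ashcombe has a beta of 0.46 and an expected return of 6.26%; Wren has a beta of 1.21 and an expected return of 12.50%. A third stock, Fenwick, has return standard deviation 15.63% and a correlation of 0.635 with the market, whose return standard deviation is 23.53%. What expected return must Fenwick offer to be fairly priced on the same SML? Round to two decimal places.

MRP = (12.50% − 6.26%) / (1.21 − 0.46) = 8.3200%
R_f = 6.26% − 0.46 × 8.3200% = 2.4328%
β_Fenwick = ρ·σ_i/σ_m = 0.635 × 15.63 / 23.53 = 0.4218
E(R_Fenwick) = R_f + β × MRP = 2.4328% + 0.4218 × 8.3200% = 5.94%

5.94%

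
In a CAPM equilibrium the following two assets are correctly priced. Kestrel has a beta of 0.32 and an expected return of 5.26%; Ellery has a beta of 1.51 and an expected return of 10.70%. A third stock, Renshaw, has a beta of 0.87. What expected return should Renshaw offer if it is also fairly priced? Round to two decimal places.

7.77%

MRP (SML slope) = (10.70% − 5.26%) / (1.51 − 0.32) = 5.44% / 1.19 = 4.5714%
R_f (intercept) = 5.26% − 0.32 × 4.5714% = 3.7972%
E(R_Renshaw) = R_f + β × MRP = 3.7972% + 0.87 × 4.5714% = 7.77%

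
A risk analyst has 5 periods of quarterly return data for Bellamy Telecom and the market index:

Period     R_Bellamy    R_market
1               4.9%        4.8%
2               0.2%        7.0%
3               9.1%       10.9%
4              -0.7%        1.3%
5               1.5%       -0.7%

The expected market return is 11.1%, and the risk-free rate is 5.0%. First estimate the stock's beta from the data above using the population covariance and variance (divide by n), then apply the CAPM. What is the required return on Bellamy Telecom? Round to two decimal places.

8.77%

Mean R_i = (4.9 + 0.2 + 9.1 − 0.7 + 1.5) / 5 = 3.0000%
Mean R_m = (4.8 + 7.0 + 10.9 + 1.3 − 0.7) / 5 = 4.6600%
Σ(R_i − R̄_i)(R_m − R̄_m) = 52.2500  ⇒  Cov = 52.2500 / 5 = 10.4500
Σ(R_m − R̄_m)² = 84.4520  ⇒  Var(R_m) = 84.4520 / 5 = 16.8904
β = Cov / Var(R_m) = 10.4500 / 16.8904 = 0.6187
MRP = 11.1% − 5.0% = 6.10%
E(R) = R_f + β × MRP = 5.0% + 0.6187 × 6.1% = 8.77%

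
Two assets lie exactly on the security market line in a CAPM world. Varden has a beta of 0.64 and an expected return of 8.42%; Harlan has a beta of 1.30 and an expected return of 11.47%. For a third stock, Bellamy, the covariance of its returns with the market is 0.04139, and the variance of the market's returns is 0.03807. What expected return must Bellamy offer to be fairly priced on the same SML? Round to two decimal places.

10.49%

MRP = (11.47% − 8.42%) / (1.30 − 0.64) = 4.6212%
R_f = 8.42% − 0.64 × 4.6212% = 5.4624%
β_Bellamy = Cov / Var(R_m) = 0.04139 / 0.03807 = 1.0872
E(R_Bellamy) = R_f + β × MRP = 5.4624% + 1.0872 × 4.6212% = 10.49%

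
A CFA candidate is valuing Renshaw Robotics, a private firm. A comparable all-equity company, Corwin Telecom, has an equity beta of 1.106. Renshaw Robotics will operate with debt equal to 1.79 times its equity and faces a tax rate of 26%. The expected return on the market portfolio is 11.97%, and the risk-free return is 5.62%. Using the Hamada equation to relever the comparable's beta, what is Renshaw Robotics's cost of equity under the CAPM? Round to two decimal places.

21.95%

β_L = β_U × [1 + (1 − t)(D/E)] = 1.106 × [1 + (1 − 0.26) × 1.79]
    = 1.106 × [1 + 0.74 × 1.79] = 1.106 × 2.3246 = 2.5710
MRP = 11.97% − 5.62% = 6.35%
E(R) = R_f + β_L × MRP = 5.62% + 2.5710 × 6.35% = 21.95%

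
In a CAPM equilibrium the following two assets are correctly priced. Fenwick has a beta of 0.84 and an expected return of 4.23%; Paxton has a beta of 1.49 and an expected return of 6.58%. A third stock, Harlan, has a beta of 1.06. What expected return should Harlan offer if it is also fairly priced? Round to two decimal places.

5.03%

MRP (SML slope) = (6.58% − 4.23%) / (1.49 − 0.84) = 2.35% / 0.65 = 3.6154%
R_f (intercept) = 4.23% − 0.84 × 3.6154% = 1.1931%
E(R_Harlan) = R_f + β × MRP = 1.1931% + 1.06 × 3.6154% = 5.03%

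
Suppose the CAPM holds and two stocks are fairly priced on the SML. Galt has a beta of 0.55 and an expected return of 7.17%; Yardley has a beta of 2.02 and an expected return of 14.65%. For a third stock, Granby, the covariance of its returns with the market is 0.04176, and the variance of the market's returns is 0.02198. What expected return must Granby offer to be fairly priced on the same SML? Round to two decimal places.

MRP = (14.65% − 7.17%) / (2.02 − 0.55) = 5.0884%
R_f = 7.17% − 0.55 × 5.0884% = 4.3714%
β_Granby = Cov / Var(R_m) = 0.04176 / 0.02198 = 1.8999
E(R_Granby) = R_f + β × MRP = 4.3714% + 1.8999 × 5.0884% = 14.04%

14.04%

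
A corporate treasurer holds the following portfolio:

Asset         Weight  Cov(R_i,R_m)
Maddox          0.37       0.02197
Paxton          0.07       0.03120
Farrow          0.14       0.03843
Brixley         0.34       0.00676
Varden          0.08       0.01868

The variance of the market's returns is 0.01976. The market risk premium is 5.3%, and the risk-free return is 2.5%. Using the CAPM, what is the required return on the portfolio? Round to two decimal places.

7.73%

β_Maddox = 0.02197 / 0.01976 = 1.1118
β_Paxton = 0.03120 / 0.01976 = 1.5789
β_Farrow = 0.03843 / 0.01976 = 1.9448
β_Brixley = 0.00676 / 0.01976 = 0.3421
β_Varden = 0.01868 / 0.01976 = 0.9453
β_P = Σ w_i β_i = 0.37×1.1118 + 0.07×1.5789 + 0.14×1.9448 + 0.34×0.3421 + 0.08×0.9453 = 0.9861
E(R_P) = R_f + β_P × MRP = 2.5% + 0.9861 × 5.3% = 7.73%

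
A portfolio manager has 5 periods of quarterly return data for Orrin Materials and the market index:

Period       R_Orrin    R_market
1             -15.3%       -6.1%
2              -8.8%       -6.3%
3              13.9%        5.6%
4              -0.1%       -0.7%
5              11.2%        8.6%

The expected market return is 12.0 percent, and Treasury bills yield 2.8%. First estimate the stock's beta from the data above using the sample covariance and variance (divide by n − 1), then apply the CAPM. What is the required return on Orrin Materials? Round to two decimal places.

19.08%

Mean R_i = (-15.3 − 8.8 + 13.9 − 0.1 + 11.2) / 5 = 0.1800%
Mean R_m = (-6.1 − 6.3 + 5.6 − 0.7 + 8.6) / 5 = 0.2200%
Σ(R_i − R̄_i)(R_m − R̄_m) = 322.8020  ⇒  Cov = 322.8020 / 4 = 80.7005
Σ(R_m − R̄_m)² = 182.4680  ⇒  Var(R_m) = 182.4680 / 4 = 45.6170
β = Cov / Var(R_m) = 80.7005 / 45.6170 = 1.7691
MRP = 12.0% − 2.8% = 9.20%
E(R) = R_f + β × MRP = 2.8% + 1.7691 × 9.2% = 19.08%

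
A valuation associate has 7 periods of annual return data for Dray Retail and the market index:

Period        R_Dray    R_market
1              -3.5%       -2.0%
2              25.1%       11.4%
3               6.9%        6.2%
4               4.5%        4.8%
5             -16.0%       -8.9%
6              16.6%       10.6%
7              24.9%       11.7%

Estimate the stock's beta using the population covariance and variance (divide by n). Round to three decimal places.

Mean R_i = (-3.5 + 25.1 + 6.9 + 4.5 − 16.0 + 16.6 + 24.9) / 7 = 8.3571%
Mean R_m = (-2.0 + 11.4 + 6.2 + 4.8 − 8.9 + 10.6 + 11.7) / 7 = 4.8286%
Σ(R_i − R̄_i)(R_m − R̄_m) = 684.7386  ⇒  Cov = 684.7386 / 7 = 97.8198
Σ(R_m − R̄_m)² = 360.6943  ⇒  Var(R_m) = 360.6943 / 7 = 51.5278
β = Cov / Var(R_m) = 97.8198 / 51.5278 = 1.8984

1.898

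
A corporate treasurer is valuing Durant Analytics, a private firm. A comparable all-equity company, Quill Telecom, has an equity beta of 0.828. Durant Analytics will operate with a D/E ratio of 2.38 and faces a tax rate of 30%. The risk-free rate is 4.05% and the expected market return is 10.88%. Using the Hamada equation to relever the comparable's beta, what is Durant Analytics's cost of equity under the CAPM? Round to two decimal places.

19.13%

β_L = β_U × [1 + (1 − t)(D/E)] = 0.828 × [1 + (1 − 0.30) × 2.38]
    = 0.828 × [1 + 0.70 × 2.38] = 0.828 × 2.6660 = 2.2074
MRP = 10.88% − 4.05% = 6.83%
E(R) = R_f + β_L × MRP = 4.05% + 2.2074 × 6.83% = 19.13%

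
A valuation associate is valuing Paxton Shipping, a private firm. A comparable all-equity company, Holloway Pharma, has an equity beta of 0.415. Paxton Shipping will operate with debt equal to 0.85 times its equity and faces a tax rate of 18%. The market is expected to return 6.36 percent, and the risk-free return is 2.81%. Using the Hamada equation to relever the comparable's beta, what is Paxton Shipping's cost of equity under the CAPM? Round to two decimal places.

5.31%

β_L = β_U × [1 + (1 − t)(D/E)] = 0.415 × [1 + (1 − 0.18) × 0.85]
    = 0.415 × [1 + 0.82 × 0.85] = 0.415 × 1.6970 = 0.7043
MRP = 6.36% − 2.81% = 3.55%
E(R) = R_f + β_L × MRP = 2.81% + 0.7043 × 3.55% = 5.31%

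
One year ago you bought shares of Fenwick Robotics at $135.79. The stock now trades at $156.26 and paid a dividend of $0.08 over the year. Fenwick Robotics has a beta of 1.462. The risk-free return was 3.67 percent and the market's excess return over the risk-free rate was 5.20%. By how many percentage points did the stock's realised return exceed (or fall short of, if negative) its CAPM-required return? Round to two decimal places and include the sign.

+3.86%

Realised HPR = (P1 + D1 − P0) / P0 = (156.26 + 0.08 − 135.79) / 135.79 = 20.55 / 135.79 = 15.1337%
CAPM required = R_f + β·MRP = 3.67% + 1.462 × 5.20% = 11.27240%
α = realised − required = 15.1337% − 11.27240% = +3.86%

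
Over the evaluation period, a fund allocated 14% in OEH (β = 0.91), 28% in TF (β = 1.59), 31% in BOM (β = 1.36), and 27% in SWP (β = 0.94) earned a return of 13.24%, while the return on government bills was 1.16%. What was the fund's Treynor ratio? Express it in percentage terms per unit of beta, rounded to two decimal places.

9.68%

β_P = 0.14×0.91 + 0.28×1.59 + 0.31×1.36 + 0.27×0.94 = 1.2480
Treynor = (R_P − R_f) / β_P = (13.24% − 1.16%) / 1.2480 = 12.08% / 1.2480 = 9.68%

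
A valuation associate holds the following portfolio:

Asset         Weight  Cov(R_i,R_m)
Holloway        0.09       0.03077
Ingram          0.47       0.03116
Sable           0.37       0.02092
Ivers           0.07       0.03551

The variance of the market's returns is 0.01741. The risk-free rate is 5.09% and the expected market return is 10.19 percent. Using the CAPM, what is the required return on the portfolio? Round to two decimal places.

β_Holloway = 0.03077 / 0.01741 = 1.7674
β_Ingram = 0.03116 / 0.01741 = 1.7898
β_Sable = 0.02092 / 0.01741 = 1.2016
β_Ivers = 0.03551 / 0.01741 = 2.0396
β_P = Σ w_i β_i = 0.09×1.7674 + 0.47×1.7898 + 0.37×1.2016 + 0.07×2.0396 = 1.5876
MRP = 10.19% − 5.09% = 5.10%
E(R_P) = R_f + β_P × MRP = 5.09% + 1.5876 × 5.10% = 13.19%

13.19%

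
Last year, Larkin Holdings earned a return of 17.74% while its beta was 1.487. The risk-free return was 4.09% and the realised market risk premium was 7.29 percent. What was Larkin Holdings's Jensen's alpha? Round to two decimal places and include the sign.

+2.81%

CAPM benchmark = R_f + β(R_m − R_f) = 4.09% + 1.487 × 7.29% = 14.93023%
α = actual − benchmark = 17.74% − 14.93023% = +2.81%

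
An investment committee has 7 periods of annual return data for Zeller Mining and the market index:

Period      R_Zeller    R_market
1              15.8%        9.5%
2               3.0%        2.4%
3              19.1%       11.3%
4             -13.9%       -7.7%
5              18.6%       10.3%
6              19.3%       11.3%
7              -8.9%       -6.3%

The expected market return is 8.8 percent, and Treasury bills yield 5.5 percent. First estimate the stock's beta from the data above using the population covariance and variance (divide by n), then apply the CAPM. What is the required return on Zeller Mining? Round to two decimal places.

11.09%

Mean R_i = (15.8 + 3.0 + 19.1 − 13.9 + 18.6 + 19.3 − 8.9) / 7 = 7.5714%
Mean R_m = (9.5 + 2.4 + 11.3 − 7.7 + 10.3 + 11.3 − 6.3) / 7 = 4.4000%
Σ(R_i − R̄_i)(R_m − R̄_m) = 712.7000  ⇒  Cov = 712.7000 / 7 = 101.8143
Σ(R_m − R̄_m)² = 420.9400  ⇒  Var(R_m) = 420.9400 / 7 = 60.1343
β = Cov / Var(R_m) = 101.8143 / 60.1343 = 1.6931
MRP = 8.8% − 5.5% = 3.30%
E(R) = R_f + β × MRP = 5.5% + 1.6931 × 3.3% = 11.09%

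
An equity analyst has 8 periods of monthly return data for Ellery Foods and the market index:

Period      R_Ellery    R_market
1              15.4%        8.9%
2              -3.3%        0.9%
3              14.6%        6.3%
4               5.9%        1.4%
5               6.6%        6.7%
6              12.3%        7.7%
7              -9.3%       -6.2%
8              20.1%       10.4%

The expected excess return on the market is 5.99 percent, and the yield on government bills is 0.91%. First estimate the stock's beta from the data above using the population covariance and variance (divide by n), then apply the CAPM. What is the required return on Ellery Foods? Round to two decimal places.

Mean R_i = (15.4 − 3.3 + 14.6 + 5.9 + 6.6 + 12.3 − 9.3 + 20.1) / 8 = 7.7875%
Mean R_m = (8.9 + 0.9 + 6.3 + 1.4 + 6.7 + 7.7 − 6.2 + 10.4) / 8 = 4.5125%
Σ(R_i − R̄_i)(R_m − R̄_m) = 358.8313  ⇒  Cov = 358.8313 / 8 = 44.8539
Σ(R_m − R̄_m)² = 209.5488  ⇒  Var(R_m) = 209.5488 / 8 = 26.1936
β = Cov / Var(R_m) = 44.8539 / 26.1936 = 1.7124
E(R) = R_f + β × MRP = 0.91% + 1.7124 × 5.99% = 11.17%

11.17%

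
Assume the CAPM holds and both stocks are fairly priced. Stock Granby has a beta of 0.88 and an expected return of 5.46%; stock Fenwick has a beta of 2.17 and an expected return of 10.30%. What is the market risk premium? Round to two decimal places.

Both satisfy E(R) = R_f + β·MRP, so the slope of the SML is
MRP = (10.30% − 5.46%) / (2.17 − 0.88) = 4.84% / 1.29 = 3.7519%

3.75%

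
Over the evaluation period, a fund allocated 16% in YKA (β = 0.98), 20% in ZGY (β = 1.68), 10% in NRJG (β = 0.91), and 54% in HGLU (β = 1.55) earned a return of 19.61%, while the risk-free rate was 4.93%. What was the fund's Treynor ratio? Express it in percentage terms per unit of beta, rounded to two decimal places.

β_P = 0.16×0.98 + 0.20×1.68 + 0.10×0.91 + 0.54×1.55 = 1.4208
Treynor = (R_P − R_f) / β_P = (19.61% − 4.93%) / 1.4208 = 14.68% / 1.4208 = 10.33%

10.33%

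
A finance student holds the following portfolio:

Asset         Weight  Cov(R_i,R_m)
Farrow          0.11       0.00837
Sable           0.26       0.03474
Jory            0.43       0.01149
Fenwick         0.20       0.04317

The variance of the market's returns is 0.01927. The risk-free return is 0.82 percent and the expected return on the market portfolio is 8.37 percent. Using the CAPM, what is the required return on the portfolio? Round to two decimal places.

β_Farrow = 0.00837 / 0.01927 = 0.4344
β_Sable = 0.03474 / 0.01927 = 1.8028
β_Jory = 0.01149 / 0.01927 = 0.5963
β_Fenwick = 0.04317 / 0.01927 = 2.2403
β_P = Σ w_i β_i = 0.11×0.4344 + 0.26×1.8028 + 0.43×0.5963 + 0.20×2.2403 = 1.2210
MRP = 8.37% − 0.82% = 7.55%
E(R_P) = R_f + β_P × MRP = 0.82% + 1.2210 × 7.55% = 10.04%

10.04%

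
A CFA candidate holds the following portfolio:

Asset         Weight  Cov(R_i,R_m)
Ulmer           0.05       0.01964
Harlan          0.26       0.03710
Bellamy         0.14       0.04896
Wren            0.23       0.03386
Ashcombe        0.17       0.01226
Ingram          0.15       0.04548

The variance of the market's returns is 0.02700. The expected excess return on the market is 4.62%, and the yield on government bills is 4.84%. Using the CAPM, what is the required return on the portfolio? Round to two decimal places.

β_Ulmer = 0.01964 / 0.02700 = 0.7274
β_Harlan = 0.03710 / 0.02700 = 1.3741
β_Bellamy = 0.04896 / 0.02700 = 1.8133
β_Wren = 0.03386 / 0.02700 = 1.2541
β_Ashcombe = 0.01226 / 0.02700 = 0.4541
β_Ingram = 0.04548 / 0.02700 = 1.6844
β_P = Σ w_i β_i = 0.05×0.7274 + 0.26×1.3741 + 0.14×1.8133 + 0.23×1.2541 + 0.17×0.4541 + 0.15×1.6844 = 1.2658
E(R_P) = R_f + β_P × MRP = 4.84% + 1.2658 × 4.62% = 10.69%

10.69%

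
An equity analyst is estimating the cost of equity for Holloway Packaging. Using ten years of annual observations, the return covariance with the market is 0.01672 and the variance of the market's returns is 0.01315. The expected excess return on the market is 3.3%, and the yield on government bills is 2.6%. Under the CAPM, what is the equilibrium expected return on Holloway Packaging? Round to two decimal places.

6.80%

β = Cov(R_i, R_m) / Var(R_m) = 0.01672 / 0.01315 = 1.2715
E(R) = R_f + β × MRP = 2.6% + 1.2715 × 3.3% = 6.80%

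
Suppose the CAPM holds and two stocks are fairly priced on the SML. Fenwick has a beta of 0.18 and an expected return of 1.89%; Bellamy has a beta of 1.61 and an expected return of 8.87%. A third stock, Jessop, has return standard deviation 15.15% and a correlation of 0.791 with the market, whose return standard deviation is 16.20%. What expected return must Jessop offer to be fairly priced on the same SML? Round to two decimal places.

MRP = (8.87% − 1.89%) / (1.61 − 0.18) = 4.8811%
R_f = 1.89% − 0.18 × 4.8811% = 1.0114%
β_Jessop = ρ·σ_i/σ_m = 0.791 × 15.15 / 16.20 = 0.7397
E(R_Jessop) = R_f + β × MRP = 1.0114% + 0.7397 × 4.8811% = 4.62%

4.62%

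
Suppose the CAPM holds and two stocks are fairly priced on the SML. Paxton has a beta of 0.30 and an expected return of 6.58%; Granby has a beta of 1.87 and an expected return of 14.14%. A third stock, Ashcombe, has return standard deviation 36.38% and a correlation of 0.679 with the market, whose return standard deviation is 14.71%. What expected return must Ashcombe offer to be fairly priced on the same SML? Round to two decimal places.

13.22%

MRP = (14.14% − 6.58%) / (1.87 − 0.30) = 4.8153%
R_f = 6.58% − 0.30 × 4.8153% = 5.1354%
β_Ashcombe = ρ·σ_i/σ_m = 0.679 × 36.38 / 14.71 = 1.6793
E(R_Ashcombe) = R_f + β × MRP = 5.1354% + 1.6793 × 4.8153% = 13.22%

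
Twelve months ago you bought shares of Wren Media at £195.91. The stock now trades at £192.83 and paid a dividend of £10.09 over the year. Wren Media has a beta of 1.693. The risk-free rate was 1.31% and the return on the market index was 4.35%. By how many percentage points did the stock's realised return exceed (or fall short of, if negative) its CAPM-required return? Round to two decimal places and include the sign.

Realised HPR = (P1 + D1 − P0) / P0 = (192.83 + 10.09 − 195.91) / 195.91 = 7.01 / 195.91 = 3.5782%
MRP = 4.35% − 1.31% = 3.04%
CAPM required = R_f + β·MRP = 1.31% + 1.693 × 3.04% = 6.45672%
α = realised − required = 3.5782% − 6.45672% = -2.88%

-2.88%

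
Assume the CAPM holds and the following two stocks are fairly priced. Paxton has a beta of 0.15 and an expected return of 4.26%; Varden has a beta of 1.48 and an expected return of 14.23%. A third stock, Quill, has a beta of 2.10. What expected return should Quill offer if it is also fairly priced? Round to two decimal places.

18.88%

MRP (SML slope) = (14.23% − 4.26%) / (1.48 − 0.15) = 9.97% / 1.33 = 7.4962%
R_f (intercept) = 4.26% − 0.15 × 7.4962% = 3.1356%
E(R_Quill) = R_f + β × MRP = 3.1356% + 2.10 × 7.4962% = 18.88%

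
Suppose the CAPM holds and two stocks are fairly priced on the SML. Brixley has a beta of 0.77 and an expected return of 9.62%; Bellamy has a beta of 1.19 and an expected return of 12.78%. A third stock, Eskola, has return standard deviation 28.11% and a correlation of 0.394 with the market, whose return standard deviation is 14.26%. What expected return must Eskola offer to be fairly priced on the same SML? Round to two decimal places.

MRP = (12.78% − 9.62%) / (1.19 − 0.77) = 7.5238%
R_f = 9.62% − 0.77 × 7.5238% = 3.8267%
β_Eskola = ρ·σ_i/σ_m = 0.394 × 28.11 / 14.26 = 0.7767
E(R_Eskola) = R_f + β × MRP = 3.8267% + 0.7767 × 7.5238% = 9.67%

9.67%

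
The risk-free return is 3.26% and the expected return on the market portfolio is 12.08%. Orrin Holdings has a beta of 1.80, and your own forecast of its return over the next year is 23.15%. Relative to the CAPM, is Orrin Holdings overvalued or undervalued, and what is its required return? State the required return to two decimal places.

MRP = 12.08% − 3.26% = 8.82%
Required return = R_f + β·MRP = 3.26% + 1.80 × 8.82% = 19.14%
Forecast 23.15% > required 19.14% → the stock plots above the SML → undervalued.

Undervalued; required return 19.14%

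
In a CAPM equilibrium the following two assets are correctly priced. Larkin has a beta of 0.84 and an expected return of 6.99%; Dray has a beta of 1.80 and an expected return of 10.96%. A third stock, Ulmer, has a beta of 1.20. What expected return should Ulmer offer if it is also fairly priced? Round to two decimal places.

8.48%

MRP (SML slope) = (10.96% − 6.99%) / (1.80 − 0.84) = 3.97% / 0.96 = 4.1354%
R_f (intercept) = 6.99% − 0.84 × 4.1354% = 3.5163%
E(R_Ulmer) = R_f + β × MRP = 3.5163% + 1.20 × 4.1354% = 8.48%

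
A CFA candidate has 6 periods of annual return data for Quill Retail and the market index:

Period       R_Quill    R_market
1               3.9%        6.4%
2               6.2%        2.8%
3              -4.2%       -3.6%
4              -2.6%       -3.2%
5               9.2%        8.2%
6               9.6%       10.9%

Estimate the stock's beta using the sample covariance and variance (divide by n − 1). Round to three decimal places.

0.921

Mean R_i = (3.9 + 6.2 − 4.2 − 2.6 + 9.2 + 9.6) / 6 = 3.6833%
Mean R_m = (6.4 + 2.8 − 3.6 − 3.2 + 8.2 + 10.9) / 6 = 3.5833%
Σ(R_i − R̄_i)(R_m − R̄_m) = 166.6483  ⇒  Cov = 166.6483 / 5 = 33.3297
Σ(R_m − R̄_m)² = 181.0083  ⇒  Var(R_m) = 181.0083 / 5 = 36.2017
β = Cov / Var(R_m) = 33.3297 / 36.2017 = 0.9207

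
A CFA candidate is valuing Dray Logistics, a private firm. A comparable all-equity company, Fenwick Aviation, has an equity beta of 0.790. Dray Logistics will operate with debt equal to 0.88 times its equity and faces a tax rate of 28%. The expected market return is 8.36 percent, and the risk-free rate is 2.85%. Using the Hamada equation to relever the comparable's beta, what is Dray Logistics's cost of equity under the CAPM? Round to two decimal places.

9.96%

β_L = β_U × [1 + (1 − t)(D/E)] = 0.790 × [1 + (1 − 0.28) × 0.88]
    = 0.790 × [1 + 0.72 × 0.88] = 0.790 × 1.6336 = 1.2905
MRP = 8.36% − 2.85% = 5.51%
E(R) = R_f + β_L × MRP = 2.85% + 1.2905 × 5.51% = 9.96%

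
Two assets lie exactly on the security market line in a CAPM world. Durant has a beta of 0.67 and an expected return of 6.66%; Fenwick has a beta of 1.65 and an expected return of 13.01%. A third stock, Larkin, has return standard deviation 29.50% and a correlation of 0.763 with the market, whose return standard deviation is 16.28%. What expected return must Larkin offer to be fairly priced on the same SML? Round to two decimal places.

MRP = (13.01% − 6.66%) / (1.65 − 0.67) = 6.4796%
R_f = 6.66% − 0.67 × 6.4796% = 2.3187%
β_Larkin = ρ·σ_i/σ_m = 0.763 × 29.50 / 16.28 = 1.3826
E(R_Larkin) = R_f + β × MRP = 2.3187% + 1.3826 × 6.4796% = 11.28%

11.28%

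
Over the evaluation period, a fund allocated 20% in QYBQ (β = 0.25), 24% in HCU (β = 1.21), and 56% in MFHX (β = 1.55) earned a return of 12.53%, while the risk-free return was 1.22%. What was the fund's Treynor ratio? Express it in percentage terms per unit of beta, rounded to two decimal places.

β_P = 0.20×0.25 + 0.24×1.21 + 0.56×1.55 = 1.2084
Treynor = (R_P − R_f) / β_P = (12.53% − 1.22%) / 1.2084 = 11.31% / 1.2084 = 9.36%

9.36%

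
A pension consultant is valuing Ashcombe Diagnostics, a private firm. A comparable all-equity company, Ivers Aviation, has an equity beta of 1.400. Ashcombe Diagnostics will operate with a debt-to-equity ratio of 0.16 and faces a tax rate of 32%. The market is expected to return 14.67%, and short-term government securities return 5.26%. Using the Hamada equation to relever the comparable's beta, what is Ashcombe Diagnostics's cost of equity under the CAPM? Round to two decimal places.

β_L = β_U × [1 + (1 − t)(D/E)] = 1.400 × [1 + (1 − 0.32) × 0.16]
    = 1.400 × [1 + 0.68 × 0.16] = 1.400 × 1.1088 = 1.5523
MRP = 14.67% − 5.26% = 9.41%
E(R) = R_f + β_L × MRP = 5.26% + 1.5523 × 9.41% = 19.87%

19.87%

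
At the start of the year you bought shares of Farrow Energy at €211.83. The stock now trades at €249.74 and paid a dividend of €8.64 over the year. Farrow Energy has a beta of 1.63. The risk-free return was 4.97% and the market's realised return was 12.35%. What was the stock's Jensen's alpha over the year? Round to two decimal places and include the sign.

+4.98%

Realised HPR = (P1 + D1 − P0) / P0 = (249.74 + 8.64 − 211.83) / 211.83 = 46.55 / 211.83 = 21.9752%
MRP = 12.35% − 4.97% = 7.38%
CAPM required = R_f + β·MRP = 4.97% + 1.63 × 7.38% = 16.9994%
α = realised − required = 21.9752% − 16.9994% = +4.98%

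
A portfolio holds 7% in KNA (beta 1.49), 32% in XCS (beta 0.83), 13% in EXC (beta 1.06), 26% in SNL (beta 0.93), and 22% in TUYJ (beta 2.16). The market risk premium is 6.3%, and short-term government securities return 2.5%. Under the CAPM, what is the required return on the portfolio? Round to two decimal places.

10.22%

β_P = Σ w_i β_i = 0.07×1.49 + 0.32×0.83 + 0.13×1.06 + 0.26×0.93 + 0.22×2.16 = 1.2247
E(R_P) = R_f + β_P × MRP = 2.5% + 1.2247 × 6.3% = 10.22%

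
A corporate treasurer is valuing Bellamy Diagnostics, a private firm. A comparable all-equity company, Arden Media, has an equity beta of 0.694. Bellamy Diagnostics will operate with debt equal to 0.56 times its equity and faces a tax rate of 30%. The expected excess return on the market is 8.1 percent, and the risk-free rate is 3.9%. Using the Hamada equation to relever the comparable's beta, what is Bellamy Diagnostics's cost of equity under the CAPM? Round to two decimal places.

β_L = β_U × [1 + (1 − t)(D/E)] = 0.694 × [1 + (1 − 0.30) × 0.56]
    = 0.694 × [1 + 0.70 × 0.56] = 0.694 × 1.3920 = 0.9660
E(R) = R_f + β_L × MRP = 3.9% + 0.9660 × 8.1% = 11.72%

11.72%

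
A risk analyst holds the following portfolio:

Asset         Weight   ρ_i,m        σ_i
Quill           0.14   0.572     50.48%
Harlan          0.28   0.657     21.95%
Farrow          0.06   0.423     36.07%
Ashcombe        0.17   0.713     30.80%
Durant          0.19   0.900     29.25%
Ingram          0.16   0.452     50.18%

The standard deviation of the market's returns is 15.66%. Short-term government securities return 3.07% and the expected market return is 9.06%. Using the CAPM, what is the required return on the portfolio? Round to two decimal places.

β_Quill = 0.572 × 50.48% / 15.66% = 1.8438
β_Harlan = 0.657 × 21.95% / 15.66% = 0.9209
β_Farrow = 0.423 × 36.07% / 15.66% = 0.9743
β_Ashcombe = 0.713 × 30.80% / 15.66% = 1.4023
β_Durant = 0.900 × 29.25% / 15.66% = 1.6810
β_Ingram = 0.452 × 50.18% / 15.66% = 1.4484
β_P = Σ w_i β_i = 0.14×1.8438 + 0.28×0.9209 + 0.06×0.9743 + 0.17×1.4023 + 0.19×1.6810 + 0.16×1.4484 = 1.3640
MRP = 9.06% − 3.07% = 5.99%
E(R_P) = R_f + β_P × MRP = 3.07% + 1.3640 × 5.99% = 11.24%

11.24%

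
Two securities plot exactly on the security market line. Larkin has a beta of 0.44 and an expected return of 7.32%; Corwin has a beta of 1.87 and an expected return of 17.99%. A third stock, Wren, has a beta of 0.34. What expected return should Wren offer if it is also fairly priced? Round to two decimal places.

MRP (SML slope) = (17.99% − 7.32%) / (1.87 − 0.44) = 10.67% / 1.43 = 7.4615%
R_f (intercept) = 7.32% − 0.44 × 7.4615% = 4.0369%
E(R_Wren) = R_f + β × MRP = 4.0369% + 0.34 × 7.4615% = 6.57%

6.57%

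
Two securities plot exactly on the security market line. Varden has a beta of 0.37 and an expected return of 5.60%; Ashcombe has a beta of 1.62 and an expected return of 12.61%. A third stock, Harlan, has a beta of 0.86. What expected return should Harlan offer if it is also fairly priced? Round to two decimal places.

MRP (SML slope) = (12.61% − 5.60%) / (1.62 − 0.37) = 7.01% / 1.25 = 5.6080%
R_f (intercept) = 5.60% − 0.37 × 5.6080% = 3.5250%
E(R_Harlan) = R_f + β × MRP = 3.5250% + 0.86 × 5.6080% = 8.35%

8.35%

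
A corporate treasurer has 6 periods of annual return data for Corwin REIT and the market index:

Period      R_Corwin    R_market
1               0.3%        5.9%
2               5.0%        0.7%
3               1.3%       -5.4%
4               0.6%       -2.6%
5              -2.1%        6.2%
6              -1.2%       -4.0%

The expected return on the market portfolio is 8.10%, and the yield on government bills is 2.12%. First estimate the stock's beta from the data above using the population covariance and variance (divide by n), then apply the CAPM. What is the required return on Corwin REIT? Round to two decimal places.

1.55%

Mean R_i = (0.3 + 5.0 + 1.3 + 0.6 − 2.1 − 1.2) / 6 = 0.6500%
Mean R_m = (5.9 + 0.7 − 5.4 − 2.6 + 6.2 − 4.0) / 6 = 0.1333%
Σ(R_i − R̄_i)(R_m − R̄_m) = -12.0500  ⇒  Cov = -12.0500 / 6 = -2.0083
Σ(R_m − R̄_m)² = 125.5533  ⇒  Var(R_m) = 125.5533 / 6 = 20.9256
β = Cov / Var(R_m) = -2.0083 / 20.9256 = -0.0960
MRP = 8.10% − 2.12% = 5.98%
E(R) = R_f + β × MRP = 2.12% + -0.0960 × 5.98% = 1.55%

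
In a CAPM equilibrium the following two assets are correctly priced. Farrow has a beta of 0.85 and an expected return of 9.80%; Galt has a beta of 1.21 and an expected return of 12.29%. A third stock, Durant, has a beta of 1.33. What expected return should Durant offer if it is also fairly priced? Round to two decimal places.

MRP (SML slope) = (12.29% − 9.80%) / (1.21 − 0.85) = 2.49% / 0.36 = 6.9167%
R_f (intercept) = 9.80% − 0.85 × 6.9167% = 3.9208%
E(R_Durant) = R_f + β × MRP = 3.9208% + 1.33 × 6.9167% = 13.12%

13.12%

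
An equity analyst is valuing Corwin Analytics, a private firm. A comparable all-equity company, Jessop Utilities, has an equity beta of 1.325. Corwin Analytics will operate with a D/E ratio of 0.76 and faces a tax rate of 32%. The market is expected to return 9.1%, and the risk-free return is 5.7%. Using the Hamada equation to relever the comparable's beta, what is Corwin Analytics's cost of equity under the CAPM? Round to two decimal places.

β_L = β_U × [1 + (1 − t)(D/E)] = 1.325 × [1 + (1 − 0.32) × 0.76]
    = 1.325 × [1 + 0.68 × 0.76] = 1.325 × 1.5168 = 2.0098
MRP = 9.1% − 5.7% = 3.40%
E(R) = R_f + β_L × MRP = 5.7% + 2.0098 × 3.4% = 12.53%

12.53%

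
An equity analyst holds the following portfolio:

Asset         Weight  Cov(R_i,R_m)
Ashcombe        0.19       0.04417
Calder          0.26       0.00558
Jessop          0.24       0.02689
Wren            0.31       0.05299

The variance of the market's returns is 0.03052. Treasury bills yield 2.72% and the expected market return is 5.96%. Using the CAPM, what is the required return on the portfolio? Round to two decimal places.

6.19%

β_Ashcombe = 0.04417 / 0.03052 = 1.4472
β_Calder = 0.00558 / 0.03052 = 0.1828
β_Jessop = 0.02689 / 0.03052 = 0.8811
β_Wren = 0.05299 / 0.03052 = 1.7362
β_P = Σ w_i β_i = 0.19×1.4472 + 0.26×0.1828 + 0.24×0.8811 + 0.31×1.7362 = 1.0722
MRP = 5.96% − 2.72% = 3.24%
E(R_P) = R_f + β_P × MRP = 2.72% + 1.0722 × 3.24% = 6.19%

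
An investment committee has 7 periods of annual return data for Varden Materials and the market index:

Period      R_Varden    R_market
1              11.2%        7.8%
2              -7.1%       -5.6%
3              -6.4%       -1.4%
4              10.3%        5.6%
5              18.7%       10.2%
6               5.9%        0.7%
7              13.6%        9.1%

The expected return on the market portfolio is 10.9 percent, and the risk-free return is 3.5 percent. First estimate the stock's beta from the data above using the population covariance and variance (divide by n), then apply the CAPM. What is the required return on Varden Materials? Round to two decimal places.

15.23%

Mean R_i = (11.2 − 7.1 − 6.4 + 10.3 + 18.7 + 5.9 + 13.6) / 7 = 6.6000%
Mean R_m = (7.8 − 5.6 − 1.4 + 5.6 + 10.2 + 0.7 + 9.1) / 7 = 3.7714%
Σ(R_i − R̄_i)(R_m − R̄_m) = 338.1500  ⇒  Cov = 338.1500 / 7 = 48.3071
Σ(R_m − R̄_m)² = 213.2943  ⇒  Var(R_m) = 213.2943 / 7 = 30.4706
β = Cov / Var(R_m) = 48.3071 / 30.4706 = 1.5854
MRP = 10.9% − 3.5% = 7.40%
E(R) = R_f + β × MRP = 3.5% + 1.5854 × 7.4% = 15.23%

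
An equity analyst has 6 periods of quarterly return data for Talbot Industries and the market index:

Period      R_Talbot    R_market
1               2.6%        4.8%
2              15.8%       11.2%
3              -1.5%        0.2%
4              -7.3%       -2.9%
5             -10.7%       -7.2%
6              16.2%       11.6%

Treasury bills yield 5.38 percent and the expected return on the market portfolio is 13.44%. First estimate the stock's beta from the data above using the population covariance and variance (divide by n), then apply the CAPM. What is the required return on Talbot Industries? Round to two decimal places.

Mean R_i = (2.6 + 15.8 − 1.5 − 7.3 − 10.7 + 16.2) / 6 = 2.5167%
Mean R_m = (4.8 + 11.2 + 0.2 − 2.9 − 7.2 + 11.6) / 6 = 2.9500%
Σ(R_i − R̄_i)(R_m − R̄_m) = 430.7250  ⇒  Cov = 430.7250 / 6 = 71.7875
Σ(R_m − R̄_m)² = 291.1150  ⇒  Var(R_m) = 291.1150 / 6 = 48.5192
β = Cov / Var(R_m) = 71.7875 / 48.5192 = 1.4796
MRP = 13.44% − 5.38% = 8.06%
E(R) = R_f + β × MRP = 5.38% + 1.4796 × 8.06% = 17.31%

17.31%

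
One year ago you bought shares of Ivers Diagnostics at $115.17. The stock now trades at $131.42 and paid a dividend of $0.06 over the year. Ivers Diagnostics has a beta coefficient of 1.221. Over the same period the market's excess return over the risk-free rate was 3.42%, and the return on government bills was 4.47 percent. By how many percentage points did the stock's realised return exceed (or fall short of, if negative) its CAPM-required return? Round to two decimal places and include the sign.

+5.52%

Realised HPR = (P1 + D1 − P0) / P0 = (131.42 + 0.06 − 115.17) / 115.17 = 16.31 / 115.17 = 14.1617%
CAPM required = R_f + β·MRP = 4.47% + 1.221 × 3.42% = 8.64582%
α = realised − required = 14.1617% − 8.64582% = +5.52%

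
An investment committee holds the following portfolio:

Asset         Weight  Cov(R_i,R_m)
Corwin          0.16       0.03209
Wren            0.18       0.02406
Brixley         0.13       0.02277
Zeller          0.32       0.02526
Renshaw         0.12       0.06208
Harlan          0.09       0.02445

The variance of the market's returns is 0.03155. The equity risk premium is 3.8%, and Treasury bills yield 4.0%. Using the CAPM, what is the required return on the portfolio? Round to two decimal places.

7.63%

β_Corwin = 0.03209 / 0.03155 = 1.0171
β_Wren = 0.02406 / 0.03155 = 0.7626
β_Brixley = 0.02277 / 0.03155 = 0.7217
β_Zeller = 0.02526 / 0.03155 = 0.8006
β_Renshaw = 0.06208 / 0.03155 = 1.9677
β_Harlan = 0.02445 / 0.03155 = 0.7750
β_P = Σ w_i β_i = 0.16×1.0171 + 0.18×0.7626 + 0.13×0.7217 + 0.32×0.8006 + 0.12×1.9677 + 0.09×0.7750 = 0.9559
E(R_P) = R_f + β_P × MRP = 4.0% + 0.9559 × 3.8% = 7.63%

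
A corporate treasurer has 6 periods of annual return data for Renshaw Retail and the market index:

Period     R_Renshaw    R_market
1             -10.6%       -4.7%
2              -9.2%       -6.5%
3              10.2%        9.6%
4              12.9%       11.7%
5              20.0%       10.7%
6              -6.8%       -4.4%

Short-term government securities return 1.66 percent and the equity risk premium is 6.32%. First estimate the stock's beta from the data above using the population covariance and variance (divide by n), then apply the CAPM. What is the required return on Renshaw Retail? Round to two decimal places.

Mean R_i = (-10.6 − 9.2 + 10.2 + 12.9 + 20.0 − 6.8) / 6 = 2.7500%
Mean R_m = (-4.7 − 6.5 + 9.6 + 11.7 + 10.7 − 4.4) / 6 = 2.7333%
Σ(R_i − R̄_i)(R_m − R̄_m) = 557.2900  ⇒  Cov = 557.2900 / 6 = 92.8817
Σ(R_m − R̄_m)² = 382.4133  ⇒  Var(R_m) = 382.4133 / 6 = 63.7356
β = Cov / Var(R_m) = 92.8817 / 63.7356 = 1.4573
E(R) = R_f + β × MRP = 1.66% + 1.4573 × 6.32% = 10.87%

10.87%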